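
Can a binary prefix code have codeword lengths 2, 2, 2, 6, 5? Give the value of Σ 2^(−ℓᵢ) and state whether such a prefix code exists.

0.796875; yes

With common denominator 2^6 = 64: Σ 2^(−ℓᵢ) = 16/64 + 16/64 + 16/64 + 1/64 + 2/64 = 51/64 = 0.796875.
Kraft's inequality requires Σ ≤ 1; here Σ = 0.796875 ≤ 1, so such a prefix code exists.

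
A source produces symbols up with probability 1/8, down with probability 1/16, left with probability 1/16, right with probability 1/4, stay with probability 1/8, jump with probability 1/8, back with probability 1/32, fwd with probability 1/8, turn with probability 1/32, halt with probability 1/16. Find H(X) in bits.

3.0625 bits

Each probability is a power of 1/2, so log₂(1/p) is an integer.
H = Σ p·log₂(1/p) = 1/8·3 + 1/16·4 + 1/16·4 + 1/4·2 + 1/8·3 + 1/8·3 + 1/32·5 + 1/8·3 + 1/32·5 + 1/16·4 = 3.0625 bits.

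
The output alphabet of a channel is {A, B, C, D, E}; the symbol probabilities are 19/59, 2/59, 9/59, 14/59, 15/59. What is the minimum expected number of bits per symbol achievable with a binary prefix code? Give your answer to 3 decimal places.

2.186 bits/symbol

Repeatedly combine the two least-probable nodes; the expected code length is the sum of the merged weights.
merge 2/59 + 9/59 → 11/59
merge 11/59 + 14/59 → 25/59
merge 15/59 + 19/59 → 34/59
merge 25/59 + 34/59 → 1
L = 11/59 + 25/59 + 34/59 + 1 = 129/59 ≈ 2.186 bits/symbol.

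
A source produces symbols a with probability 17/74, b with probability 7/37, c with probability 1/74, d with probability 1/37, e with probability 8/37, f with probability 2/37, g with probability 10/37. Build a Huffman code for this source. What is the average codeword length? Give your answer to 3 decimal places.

2.419 bits/symbol

Repeatedly combine the two least-probable nodes; the expected code length is the sum of the merged weights.
merge 1/74 + 1/37 → 3/74
merge 3/74 + 2/37 → 7/74
merge 7/74 + 7/37 → 21/74
merge 8/37 + 17/74 → 33/74
merge 10/37 + 21/74 → 41/74
merge 33/74 + 41/74 → 1
L = 3/74 + 7/74 + 21/74 + 33/74 + 41/74 + 1 = 179/74 ≈ 2.419 bits/symbol.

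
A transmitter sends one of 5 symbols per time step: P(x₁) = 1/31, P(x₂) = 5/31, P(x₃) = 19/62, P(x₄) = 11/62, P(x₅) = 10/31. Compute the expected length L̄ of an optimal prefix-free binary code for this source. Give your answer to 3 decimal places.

2.194 bits/symbol

Repeatedly combine the two least-probable nodes; the expected code length is the sum of the merged weights.
merge 1/31 + 5/31 → 6/31
merge 11/62 + 6/31 → 23/62
merge 19/62 + 10/31 → 39/62
merge 23/62 + 39/62 → 1
L = 6/31 + 23/62 + 39/62 + 1 = 68/31 ≈ 2.194 bits/symbol.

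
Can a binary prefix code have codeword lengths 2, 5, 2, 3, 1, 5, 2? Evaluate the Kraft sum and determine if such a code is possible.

With common denominator 2^5 = 32: Σ 2^(−ℓᵢ) = 8/32 + 1/32 + 8/32 + 4/32 + 16/32 + 1/32 + 8/32 = 46/32 = 1.4375.
Kraft's inequality requires Σ ≤ 1; here Σ = 1.4375 > 1, so no such prefix code exists.

1.4375; no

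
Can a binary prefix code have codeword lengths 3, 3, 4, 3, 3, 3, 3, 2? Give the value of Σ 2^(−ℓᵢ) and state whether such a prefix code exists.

1.0625; no

With common denominator 2^4 = 16: Σ 2^(−ℓᵢ) = 2/16 + 2/16 + 1/16 + 2/16 + 2/16 + 2/16 + 2/16 + 4/16 = 17/16 = 1.0625.
Kraft's inequality requires Σ ≤ 1; here Σ = 1.0625 > 1, so no such prefix code exists.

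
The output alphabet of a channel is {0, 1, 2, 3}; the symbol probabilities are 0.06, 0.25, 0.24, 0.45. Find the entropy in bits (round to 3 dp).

H = −Σ pᵢ log₂ pᵢ.
−0.06·log₂(0.06) = 0.2435
−0.25·log₂(0.25) = 0.5000
−0.24·log₂(0.24) = 0.4941
−0.45·log₂(0.45) = 0.5184
Sum ≈ 1.7561 → 1.756 bits.

1.756 bits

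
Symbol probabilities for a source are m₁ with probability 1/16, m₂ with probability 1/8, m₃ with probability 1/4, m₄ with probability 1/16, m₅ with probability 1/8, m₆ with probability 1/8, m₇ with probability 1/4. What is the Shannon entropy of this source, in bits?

2.625 bits

Each probability is a power of 1/2, so log₂(1/p) is an integer.
H = Σ p·log₂(1/p) = 1/16·4 + 1/8·3 + 1/4·2 + 1/16·4 + 1/8·3 + 1/8·3 + 1/4·2 = 2.625 bits.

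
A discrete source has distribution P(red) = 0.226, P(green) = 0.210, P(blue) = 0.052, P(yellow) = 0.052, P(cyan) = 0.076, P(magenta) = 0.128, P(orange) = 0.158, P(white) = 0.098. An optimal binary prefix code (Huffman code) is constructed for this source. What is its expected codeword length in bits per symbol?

2.842 bits/symbol

Repeatedly combine the two least-probable nodes; the expected code length is the sum of the merged weights.
merge 13/250 + 13/250 → 13/125
merge 19/250 + 49/500 → 87/500
merge 13/125 + 16/125 → 29/125
merge 79/500 + 87/500 → 83/250
merge 21/100 + 113/500 → 109/250
merge 29/125 + 83/250 → 141/250
merge 109/250 + 141/250 → 1
L = 13/125 + 87/500 + 29/125 + 83/250 + 109/250 + 141/250 + 1 = 1421/500 = 2.842 bits/symbol.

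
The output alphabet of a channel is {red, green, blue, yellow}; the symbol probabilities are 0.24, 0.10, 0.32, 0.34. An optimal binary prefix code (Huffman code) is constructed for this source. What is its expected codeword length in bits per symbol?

Repeatedly combine the two least-probable nodes; the expected code length is the sum of the merged weights.
merge 1/10 + 6/25 → 17/50
merge 8/25 + 17/50 → 33/50
merge 17/50 + 33/50 → 1
L = 17/50 + 33/50 + 1 = 2 bits/symbol.

2 bits/symbol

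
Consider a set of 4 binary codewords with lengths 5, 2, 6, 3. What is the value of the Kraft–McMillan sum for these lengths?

With common denominator 2^6 = 64: Σ 2^(−ℓᵢ) = 2/64 + 16/64 + 1/64 + 8/64 = 27/64 = 0.421875.

0.421875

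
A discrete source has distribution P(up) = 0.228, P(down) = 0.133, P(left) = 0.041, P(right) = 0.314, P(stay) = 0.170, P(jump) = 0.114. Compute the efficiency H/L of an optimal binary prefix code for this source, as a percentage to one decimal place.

Entropy H = −Σ p log₂ p ≈ 2.3788 bits.
Huffman merges: 41/1000+57/500→31/200; 133/1000+31/200→36/125; 17/100+57/250→199/500; 36/125+157/500→301/500; 199/500+301/500→1. L = 2443/1000 ≈ 2.4430.
Efficiency = H/L = 2.3788/2.4430 = 97.4%.

97.4%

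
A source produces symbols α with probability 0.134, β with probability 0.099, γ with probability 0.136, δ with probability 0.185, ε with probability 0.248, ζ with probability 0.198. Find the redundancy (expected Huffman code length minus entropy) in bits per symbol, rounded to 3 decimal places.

Entropy H = −Σ p log₂ p ≈ 2.5222 bits.
Huffman merges: 99/1000+67/500→233/1000; 17/125+37/200→321/1000; 99/500+233/1000→431/1000; 31/125+321/1000→569/1000; 431/1000+569/1000→1. L = 1277/500 ≈ 2.5540.
L − H = 2.5540 − 2.5222 = 0.032 bits.

0.032 bits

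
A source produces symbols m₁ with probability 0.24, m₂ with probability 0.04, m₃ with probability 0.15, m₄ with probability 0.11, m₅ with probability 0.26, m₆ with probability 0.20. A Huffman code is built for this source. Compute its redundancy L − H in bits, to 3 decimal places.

0.040 bits

Entropy H = −Σ p log₂ p ≈ 2.4104 bits.
Huffman merges: 1/25+11/100→3/20; 3/20+3/20→3/10; 1/5+6/25→11/25; 13/50+3/10→14/25; 11/25+14/25→1. L = 49/20 ≈ 2.4500.
L − H = 2.4500 − 2.4104 = 0.040 bits.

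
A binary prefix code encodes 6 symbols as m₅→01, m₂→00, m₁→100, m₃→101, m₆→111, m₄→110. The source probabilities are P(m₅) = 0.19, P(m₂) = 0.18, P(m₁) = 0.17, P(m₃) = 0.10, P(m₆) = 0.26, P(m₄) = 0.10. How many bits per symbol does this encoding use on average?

2.63 bits/symbol

L̄ = Σ pᵢ·ℓᵢ = 0.19·2 + 0.18·2 + 0.17·3 + 0.10·3 + 0.26·3 + 0.10·3 = 2.63 bits/symbol.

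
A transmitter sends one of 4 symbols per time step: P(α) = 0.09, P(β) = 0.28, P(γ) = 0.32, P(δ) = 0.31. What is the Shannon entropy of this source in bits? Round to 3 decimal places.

1.877 bits

H = −Σ pᵢ log₂ pᵢ.
−0.09·log₂(0.09) = 0.3127
−0.28·log₂(0.28) = 0.5142
−0.32·log₂(0.32) = 0.5260
−0.31·log₂(0.31) = 0.5238
Sum ≈ 1.8767 → 1.877 bits.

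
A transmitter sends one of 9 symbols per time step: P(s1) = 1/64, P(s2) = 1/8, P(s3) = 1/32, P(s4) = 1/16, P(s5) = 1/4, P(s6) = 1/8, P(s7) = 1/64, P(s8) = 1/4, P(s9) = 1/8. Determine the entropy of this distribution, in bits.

Each probability is a power of 1/2, so log₂(1/p) is an integer.
H = Σ p·log₂(1/p) = 1/64·6 + 1/8·3 + 1/32·5 + 1/16·4 + 1/4·2 + 1/8·3 + 1/64·6 + 1/4·2 + 1/8·3 = 2.71875 bits.

2.71875 bits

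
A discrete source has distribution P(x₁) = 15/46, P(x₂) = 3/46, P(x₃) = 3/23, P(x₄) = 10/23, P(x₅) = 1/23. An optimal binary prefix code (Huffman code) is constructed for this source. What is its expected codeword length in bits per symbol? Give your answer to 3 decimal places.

Repeatedly combine the two least-probable nodes; the expected code length is the sum of the merged weights.
merge 1/23 + 3/46 → 5/46
merge 5/46 + 3/23 → 11/46
merge 11/46 + 15/46 → 13/23
merge 10/23 + 13/23 → 1
L = 5/46 + 11/46 + 13/23 + 1 = 44/23 ≈ 1.913 bits/symbol.

1.913 bits/symbol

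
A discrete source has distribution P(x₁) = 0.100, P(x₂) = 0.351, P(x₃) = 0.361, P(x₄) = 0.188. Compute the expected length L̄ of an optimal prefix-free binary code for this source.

Repeatedly combine the two least-probable nodes; the expected code length is the sum of the merged weights.
merge 1/10 + 47/250 → 36/125
merge 36/125 + 351/1000 → 639/1000
merge 361/1000 + 639/1000 → 1
L = 36/125 + 639/1000 + 1 = 1927/1000 = 1.927 bits/symbol.

1.927 bits/symbol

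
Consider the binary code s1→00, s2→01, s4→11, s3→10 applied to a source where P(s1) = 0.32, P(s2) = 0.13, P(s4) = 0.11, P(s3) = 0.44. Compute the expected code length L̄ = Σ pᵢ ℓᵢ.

L̄ = Σ pᵢ·ℓᵢ = 0.32·2 + 0.13·2 + 0.11·2 + 0.44·2 = 2 bits/symbol.

2 bits/symbol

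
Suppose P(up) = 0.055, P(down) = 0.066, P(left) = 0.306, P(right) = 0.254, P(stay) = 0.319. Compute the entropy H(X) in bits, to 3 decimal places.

H = −Σ pᵢ log₂ pᵢ.
−0.055·log₂(0.055) = 0.2301
−0.066·log₂(0.066) = 0.2588
−0.306·log₂(0.306) = 0.5228
−0.254·log₂(0.254) = 0.5022
−0.319·log₂(0.319) = 0.5258
Sum ≈ 2.0397 → 2.040 bits.

2.040 bits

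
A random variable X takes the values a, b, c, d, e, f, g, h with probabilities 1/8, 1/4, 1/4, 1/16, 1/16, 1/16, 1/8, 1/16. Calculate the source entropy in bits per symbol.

Each probability is a power of 1/2, so log₂(1/p) is an integer.
H = Σ p·log₂(1/p) = 1/8·3 + 1/4·2 + 1/4·2 + 1/16·4 + 1/16·4 + 1/16·4 + 1/8·3 + 1/16·4 = 2.75 bits.

2.75 bits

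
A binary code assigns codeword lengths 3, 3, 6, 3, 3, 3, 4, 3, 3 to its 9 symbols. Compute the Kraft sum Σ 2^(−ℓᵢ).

0.953125

With common denominator 2^6 = 64: Σ 2^(−ℓᵢ) = 8/64 + 8/64 + 1/64 + 8/64 + 8/64 + 8/64 + 4/64 + 8/64 + 8/64 = 61/64 = 0.953125.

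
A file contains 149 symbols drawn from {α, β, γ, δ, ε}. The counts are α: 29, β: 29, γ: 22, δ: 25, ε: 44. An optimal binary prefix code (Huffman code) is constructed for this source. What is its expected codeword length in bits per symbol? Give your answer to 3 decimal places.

Probabilities are the counts divided by 149.
Repeatedly combine the two least-probable nodes; the expected code length is the sum of the merged weights.
merge 22/149 + 25/149 → 47/149
merge 29/149 + 29/149 → 58/149
merge 44/149 + 47/149 → 91/149
merge 58/149 + 91/149 → 1
L = 47/149 + 58/149 + 91/149 + 1 = 345/149 ≈ 2.315 bits/symbol.

2.315 bits/symbol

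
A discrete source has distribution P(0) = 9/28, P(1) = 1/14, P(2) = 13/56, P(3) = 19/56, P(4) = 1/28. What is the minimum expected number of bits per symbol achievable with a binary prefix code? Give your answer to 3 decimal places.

Repeatedly combine the two least-probable nodes; the expected code length is the sum of the merged weights.
merge 1/28 + 1/14 → 3/28
merge 3/28 + 13/56 → 19/56
merge 9/28 + 19/56 → 37/56
merge 19/56 + 37/56 → 1
L = 3/28 + 19/56 + 37/56 + 1 = 59/28 ≈ 2.107 bits/symbol.

2.107 bits/symbol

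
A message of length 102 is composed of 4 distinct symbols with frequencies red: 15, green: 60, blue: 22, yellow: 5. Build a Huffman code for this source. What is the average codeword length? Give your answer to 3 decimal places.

1.608 bits/symbol

Probabilities are the counts divided by 102.
Repeatedly combine the two least-probable nodes; the expected code length is the sum of the merged weights.
merge 5/102 + 5/34 → 10/51
merge 10/51 + 11/51 → 7/17
merge 7/17 + 10/17 → 1
L = 10/51 + 7/17 + 1 = 82/51 ≈ 1.608 bits/symbol.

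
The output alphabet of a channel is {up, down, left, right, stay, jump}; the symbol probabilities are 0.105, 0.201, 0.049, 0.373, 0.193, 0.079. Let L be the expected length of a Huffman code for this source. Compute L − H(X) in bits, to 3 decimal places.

0.063 bits

Entropy H = −Σ p log₂ p ≈ 2.2979 bits.
Huffman merges: 49/1000+79/1000→16/125; 21/200+16/125→233/1000; 193/1000+201/1000→197/500; 233/1000+373/1000→303/500; 197/500+303/500→1. L = 2361/1000 ≈ 2.3610.
L − H = 2.3610 − 2.2979 = 0.063 bits.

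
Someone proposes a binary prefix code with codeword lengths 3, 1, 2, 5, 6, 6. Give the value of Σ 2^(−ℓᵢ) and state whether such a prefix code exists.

0.9375; yes

With common denominator 2^6 = 64: Σ 2^(−ℓᵢ) = 8/64 + 32/64 + 16/64 + 2/64 + 1/64 + 1/64 = 60/64 = 0.9375.
Kraft's inequality requires Σ ≤ 1; here Σ = 0.9375 ≤ 1, so such a prefix code exists.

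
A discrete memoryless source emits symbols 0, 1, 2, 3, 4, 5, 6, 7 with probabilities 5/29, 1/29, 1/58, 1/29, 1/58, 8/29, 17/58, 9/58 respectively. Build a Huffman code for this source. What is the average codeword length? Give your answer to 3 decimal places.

2.466 bits/symbol

Repeatedly combine the two least-probable nodes; the expected code length is the sum of the merged weights.
merge 1/58 + 1/58 → 1/29
merge 1/29 + 1/29 → 2/29
merge 1/29 + 2/29 → 3/29
merge 3/29 + 9/58 → 15/58
merge 5/29 + 15/58 → 25/58
merge 8/29 + 17/58 → 33/58
merge 25/58 + 33/58 → 1
L = 1/29 + 2/29 + 3/29 + 15/58 + 25/58 + 33/58 + 1 = 143/58 ≈ 2.466 bits/symbol.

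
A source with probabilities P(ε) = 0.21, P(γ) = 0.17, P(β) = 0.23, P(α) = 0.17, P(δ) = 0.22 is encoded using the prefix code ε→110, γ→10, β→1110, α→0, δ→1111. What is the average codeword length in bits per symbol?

2.94 bits/symbol

L̄ = Σ pᵢ·ℓᵢ = 0.21·3 + 0.17·2 + 0.23·4 + 0.17·1 + 0.22·4 = 2.94 bits/symbol.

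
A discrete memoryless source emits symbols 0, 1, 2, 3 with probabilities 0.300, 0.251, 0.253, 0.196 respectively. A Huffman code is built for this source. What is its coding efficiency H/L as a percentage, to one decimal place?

99.2%

Entropy H = −Σ p log₂ p ≈ 1.9841 bits.
Huffman merges: 49/250+251/1000→447/1000; 253/1000+3/10→553/1000; 447/1000+553/1000→1. L = 2 ≈ 2.0000.
Efficiency = H/L = 1.9841/2.0000 = 99.2%.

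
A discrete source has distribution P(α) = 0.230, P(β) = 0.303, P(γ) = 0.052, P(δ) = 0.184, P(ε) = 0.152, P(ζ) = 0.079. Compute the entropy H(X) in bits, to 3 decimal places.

H = −Σ pᵢ log₂ pᵢ.
−0.230·log₂(0.230) = 0.4877
−0.303·log₂(0.303) = 0.5220
−0.052·log₂(0.052) = 0.2218
−0.184·log₂(0.184) = 0.4494
−0.152·log₂(0.152) = 0.4131
−0.079·log₂(0.079) = 0.2893
Sum ≈ 2.3832 → 2.383 bits.

2.383 bits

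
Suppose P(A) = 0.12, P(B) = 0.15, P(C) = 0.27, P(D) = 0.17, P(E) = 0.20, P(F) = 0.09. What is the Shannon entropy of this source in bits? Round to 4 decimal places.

2.4993 bits

H = −Σ pᵢ log₂ pᵢ.
−0.12·log₂(0.12) = 0.3671
−0.15·log₂(0.15) = 0.4105
−0.27·log₂(0.27) = 0.5100
−0.17·log₂(0.17) = 0.4346
−0.20·log₂(0.20) = 0.4644
−0.09·log₂(0.09) = 0.3127
Sum ≈ 2.4993 → 2.4993 bits.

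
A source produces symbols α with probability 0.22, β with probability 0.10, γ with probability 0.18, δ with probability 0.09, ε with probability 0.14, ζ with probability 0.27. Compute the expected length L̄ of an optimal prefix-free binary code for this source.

2.51 bits/symbol

Repeatedly combine the two least-probable nodes; the expected code length is the sum of the merged weights.
merge 9/100 + 1/10 → 19/100
merge 7/50 + 9/50 → 8/25
merge 19/100 + 11/50 → 41/100
merge 27/100 + 8/25 → 59/100
merge 41/100 + 59/100 → 1
L = 19/100 + 8/25 + 41/100 + 59/100 + 1 = 251/100 = 2.51 bits/symbol.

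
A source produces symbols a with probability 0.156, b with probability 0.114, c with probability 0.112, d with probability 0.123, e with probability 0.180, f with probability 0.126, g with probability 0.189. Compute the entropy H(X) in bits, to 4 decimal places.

2.7770 bits

H = −Σ pᵢ log₂ pᵢ.
−0.156·log₂(0.156) = 0.4181
−0.114·log₂(0.114) = 0.3571
−0.112·log₂(0.112) = 0.3537
−0.123·log₂(0.123) = 0.3719
−0.180·log₂(0.180) = 0.4453
−0.126·log₂(0.126) = 0.3766
−0.189·log₂(0.189) = 0.4543
Sum ≈ 2.7770 → 2.7770 bits.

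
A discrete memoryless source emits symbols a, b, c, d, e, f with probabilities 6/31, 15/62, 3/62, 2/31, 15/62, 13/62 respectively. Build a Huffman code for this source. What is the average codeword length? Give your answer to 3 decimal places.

2.419 bits/symbol

Repeatedly combine the two least-probable nodes; the expected code length is the sum of the merged weights.
merge 3/62 + 2/31 → 7/62
merge 7/62 + 6/31 → 19/62
merge 13/62 + 15/62 → 14/31
merge 15/62 + 19/62 → 17/31
merge 14/31 + 17/31 → 1
L = 7/62 + 19/62 + 14/31 + 17/31 + 1 = 75/31 ≈ 2.419 bits/symbol.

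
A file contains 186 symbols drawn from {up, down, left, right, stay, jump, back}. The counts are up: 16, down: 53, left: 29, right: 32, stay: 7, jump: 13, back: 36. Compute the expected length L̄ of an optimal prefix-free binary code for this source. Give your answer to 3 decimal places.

Probabilities are the counts divided by 186.
Repeatedly combine the two least-probable nodes; the expected code length is the sum of the merged weights.
merge 7/186 + 13/186 → 10/93
merge 8/93 + 10/93 → 6/31
merge 29/186 + 16/93 → 61/186
merge 6/31 + 6/31 → 12/31
merge 53/186 + 61/186 → 19/31
merge 12/31 + 19/31 → 1
L = 10/93 + 6/31 + 61/186 + 12/31 + 19/31 + 1 = 163/62 ≈ 2.629 bits/symbol.

2.629 bits/symbol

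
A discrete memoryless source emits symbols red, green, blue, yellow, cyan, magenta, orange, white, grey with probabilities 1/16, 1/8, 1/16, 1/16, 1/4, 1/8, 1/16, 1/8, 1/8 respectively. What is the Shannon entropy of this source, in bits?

Each probability is a power of 1/2, so log₂(1/p) is an integer.
H = Σ p·log₂(1/p) = 1/16·4 + 1/8·3 + 1/16·4 + 1/16·4 + 1/4·2 + 1/8·3 + 1/16·4 + 1/8·3 + 1/8·3 = 3 bits.

3 bits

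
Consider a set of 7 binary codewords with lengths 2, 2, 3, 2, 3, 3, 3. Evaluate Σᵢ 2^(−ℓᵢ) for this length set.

With common denominator 2^3 = 8: Σ 2^(−ℓᵢ) = 2/8 + 2/8 + 1/8 + 2/8 + 1/8 + 1/8 + 1/8 = 10/8 = 1.25.

1.25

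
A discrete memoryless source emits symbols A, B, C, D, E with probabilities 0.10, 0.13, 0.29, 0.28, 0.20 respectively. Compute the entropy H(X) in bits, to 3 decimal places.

H = −Σ pᵢ log₂ pᵢ.
−0.10·log₂(0.10) = 0.3322
−0.13·log₂(0.13) = 0.3826
−0.29·log₂(0.29) = 0.5179
−0.28·log₂(0.28) = 0.5142
−0.20·log₂(0.20) = 0.4644
Sum ≈ 2.2113 → 2.211 bits.

2.211 bits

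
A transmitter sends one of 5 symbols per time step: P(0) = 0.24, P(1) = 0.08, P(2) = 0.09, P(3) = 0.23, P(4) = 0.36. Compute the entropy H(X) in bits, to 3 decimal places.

H = −Σ pᵢ log₂ pᵢ.
−0.24·log₂(0.24) = 0.4941
−0.08·log₂(0.08) = 0.2915
−0.09·log₂(0.09) = 0.3127
−0.23·log₂(0.23) = 0.4877
−0.36·log₂(0.36) = 0.5306
Sum ≈ 2.1166 → 2.117 bits.

2.117 bits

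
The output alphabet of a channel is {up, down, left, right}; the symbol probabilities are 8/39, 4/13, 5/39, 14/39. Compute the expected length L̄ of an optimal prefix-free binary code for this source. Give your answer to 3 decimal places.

Repeatedly combine the two least-probable nodes; the expected code length is the sum of the merged weights.
merge 5/39 + 8/39 → 1/3
merge 4/13 + 1/3 → 25/39
merge 14/39 + 25/39 → 1
L = 1/3 + 25/39 + 1 = 77/39 ≈ 1.974 bits/symbol.

1.974 bits/symbol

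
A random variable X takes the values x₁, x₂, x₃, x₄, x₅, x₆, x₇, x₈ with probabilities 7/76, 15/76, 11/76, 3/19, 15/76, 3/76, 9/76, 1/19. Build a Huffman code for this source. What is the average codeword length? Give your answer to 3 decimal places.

2.882 bits/symbol

Repeatedly combine the two least-probable nodes; the expected code length is the sum of the merged weights.
merge 3/76 + 1/19 → 7/76
merge 7/76 + 7/76 → 7/38
merge 9/76 + 11/76 → 5/19
merge 3/19 + 7/38 → 13/38
merge 15/76 + 15/76 → 15/38
merge 5/19 + 13/38 → 23/38
merge 15/38 + 23/38 → 1
L = 7/76 + 7/38 + 5/19 + 13/38 + 15/38 + 23/38 + 1 = 219/76 ≈ 2.882 bits/symbol.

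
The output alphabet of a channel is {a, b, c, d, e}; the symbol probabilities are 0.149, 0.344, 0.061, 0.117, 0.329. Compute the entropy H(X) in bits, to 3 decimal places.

H = −Σ pᵢ log₂ pᵢ.
−0.149·log₂(0.149) = 0.4092
−0.344·log₂(0.344) = 0.5296
−0.061·log₂(0.061) = 0.2461
−0.117·log₂(0.117) = 0.3622
−0.329·log₂(0.329) = 0.5277
Sum ≈ 2.0748 → 2.075 bits.

2.075 bits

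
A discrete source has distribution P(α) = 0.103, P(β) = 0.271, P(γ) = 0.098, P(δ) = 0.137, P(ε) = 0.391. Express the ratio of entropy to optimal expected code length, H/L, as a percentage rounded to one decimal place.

97.7%

Entropy H = −Σ p log₂ p ≈ 2.0992 bits.
Huffman merges: 49/500+103/1000→201/1000; 137/1000+201/1000→169/500; 271/1000+169/500→609/1000; 391/1000+609/1000→1. L = 537/250 ≈ 2.1480.
Efficiency = H/L = 2.0992/2.1480 = 97.7%.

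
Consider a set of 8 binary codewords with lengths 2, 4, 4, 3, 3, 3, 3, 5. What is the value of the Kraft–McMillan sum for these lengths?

With common denominator 2^5 = 32: Σ 2^(−ℓᵢ) = 8/32 + 2/32 + 2/32 + 4/32 + 4/32 + 4/32 + 4/32 + 1/32 = 29/32 = 0.90625.

0.90625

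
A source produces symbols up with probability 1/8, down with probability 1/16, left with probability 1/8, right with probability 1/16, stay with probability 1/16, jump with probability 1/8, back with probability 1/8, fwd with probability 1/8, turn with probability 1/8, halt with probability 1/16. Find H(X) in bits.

Each probability is a power of 1/2, so log₂(1/p) is an integer.
H = Σ p·log₂(1/p) = 1/8·3 + 1/16·4 + 1/8·3 + 1/16·4 + 1/16·4 + 1/8·3 + 1/8·3 + 1/8·3 + 1/8·3 + 1/16·4 = 3.25 bits.

3.25 bits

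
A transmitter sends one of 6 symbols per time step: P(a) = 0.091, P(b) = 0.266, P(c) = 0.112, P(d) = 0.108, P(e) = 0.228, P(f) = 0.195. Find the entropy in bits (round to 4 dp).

2.4696 bits

H = −Σ pᵢ log₂ pᵢ.
−0.091·log₂(0.091) = 0.3147
−0.266·log₂(0.266) = 0.5082
−0.112·log₂(0.112) = 0.3537
−0.108·log₂(0.108) = 0.3468
−0.228·log₂(0.228) = 0.4863
−0.195·log₂(0.195) = 0.4599
Sum ≈ 2.4696 → 2.4696 bits.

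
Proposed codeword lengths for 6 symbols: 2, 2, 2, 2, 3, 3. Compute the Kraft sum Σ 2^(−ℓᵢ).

1.25

With common denominator 2^3 = 8: Σ 2^(−ℓᵢ) = 2/8 + 2/8 + 2/8 + 2/8 + 1/8 + 1/8 = 10/8 = 1.25.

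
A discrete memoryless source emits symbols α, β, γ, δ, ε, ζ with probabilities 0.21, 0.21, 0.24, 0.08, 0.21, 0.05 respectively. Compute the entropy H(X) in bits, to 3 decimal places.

2.420 bits

H = −Σ pᵢ log₂ pᵢ.
−0.21·log₂(0.21) = 0.4728
−0.21·log₂(0.21) = 0.4728
−0.24·log₂(0.24) = 0.4941
−0.08·log₂(0.08) = 0.2915
−0.21·log₂(0.21) = 0.4728
−0.05·log₂(0.05) = 0.2161
Sum ≈ 2.4202 → 2.420 bits.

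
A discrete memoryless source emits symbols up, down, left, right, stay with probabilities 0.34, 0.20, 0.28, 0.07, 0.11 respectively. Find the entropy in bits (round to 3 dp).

2.127 bits

H = −Σ pᵢ log₂ pᵢ.
−0.34·log₂(0.34) = 0.5292
−0.20·log₂(0.20) = 0.4644
−0.28·log₂(0.28) = 0.5142
−0.07·log₂(0.07) = 0.2686
−0.11·log₂(0.11) = 0.3503
Sum ≈ 2.1266 → 2.127 bits.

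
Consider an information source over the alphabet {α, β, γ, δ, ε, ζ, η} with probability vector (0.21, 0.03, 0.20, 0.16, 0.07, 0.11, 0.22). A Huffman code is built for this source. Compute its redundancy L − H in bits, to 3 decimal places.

Entropy H = −Σ p log₂ p ≈ 2.6114 bits.
Huffman merges: 3/100+7/100→1/10; 1/10+11/100→21/100; 4/25+1/5→9/25; 21/100+21/100→21/50; 11/50+9/25→29/50; 21/50+29/50→1. L = 267/100 ≈ 2.6700.
L − H = 2.6700 − 2.6114 = 0.059 bits.

0.059 bits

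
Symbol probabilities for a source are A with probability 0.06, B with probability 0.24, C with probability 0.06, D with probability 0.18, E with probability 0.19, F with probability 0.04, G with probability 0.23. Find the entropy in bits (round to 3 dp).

H = −Σ pᵢ log₂ pᵢ.
−0.06·log₂(0.06) = 0.2435
−0.24·log₂(0.24) = 0.4941
−0.06·log₂(0.06) = 0.2435
−0.18·log₂(0.18) = 0.4453
−0.19·log₂(0.19) = 0.4552
−0.04·log₂(0.04) = 0.1858
−0.23·log₂(0.23) = 0.4877
Sum ≈ 2.5552 → 2.555 bits.

2.555 bits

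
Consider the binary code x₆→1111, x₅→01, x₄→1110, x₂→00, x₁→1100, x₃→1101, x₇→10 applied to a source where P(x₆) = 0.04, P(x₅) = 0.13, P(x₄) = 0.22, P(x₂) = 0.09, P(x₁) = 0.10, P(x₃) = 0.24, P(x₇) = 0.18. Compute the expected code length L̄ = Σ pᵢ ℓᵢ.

L̄ = Σ pᵢ·ℓᵢ = 0.04·4 + 0.13·2 + 0.22·4 + 0.09·2 + 0.10·4 + 0.24·4 + 0.18·2 = 3.2 bits/symbol.

3.2 bits/symbol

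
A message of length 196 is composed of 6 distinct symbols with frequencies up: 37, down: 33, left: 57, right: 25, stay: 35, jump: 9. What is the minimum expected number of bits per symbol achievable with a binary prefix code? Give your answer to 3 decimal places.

Probabilities are the counts divided by 196.
Repeatedly combine the two least-probable nodes; the expected code length is the sum of the merged weights.
merge 9/196 + 25/196 → 17/98
merge 33/196 + 17/98 → 67/196
merge 5/28 + 37/196 → 18/49
merge 57/196 + 67/196 → 31/49
merge 18/49 + 31/49 → 1
L = 17/98 + 67/196 + 18/49 + 31/49 + 1 = 493/196 ≈ 2.515 bits/symbol.

2.515 bits/symbol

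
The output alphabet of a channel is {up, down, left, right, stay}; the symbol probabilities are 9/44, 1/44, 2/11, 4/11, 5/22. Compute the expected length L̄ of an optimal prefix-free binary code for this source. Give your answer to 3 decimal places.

2.205 bits/symbol

Repeatedly combine the two least-probable nodes; the expected code length is the sum of the merged weights.
merge 1/44 + 2/11 → 9/44
merge 9/44 + 9/44 → 9/22
merge 5/22 + 4/11 → 13/22
merge 9/22 + 13/22 → 1
L = 9/44 + 9/22 + 13/22 + 1 = 97/44 ≈ 2.205 bits/symbol.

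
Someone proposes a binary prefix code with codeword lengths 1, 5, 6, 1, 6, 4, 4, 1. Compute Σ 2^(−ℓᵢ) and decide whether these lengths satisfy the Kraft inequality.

With common denominator 2^6 = 64: Σ 2^(−ℓᵢ) = 32/64 + 2/64 + 1/64 + 32/64 + 1/64 + 4/64 + 4/64 + 32/64 = 108/64 = 1.6875.
Kraft's inequality requires Σ ≤ 1; here Σ = 1.6875 > 1, so no such prefix code exists.

1.6875; no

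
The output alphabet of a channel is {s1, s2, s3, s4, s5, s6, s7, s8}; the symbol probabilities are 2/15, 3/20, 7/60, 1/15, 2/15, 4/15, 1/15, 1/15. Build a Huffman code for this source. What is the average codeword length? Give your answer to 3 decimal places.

Repeatedly combine the two least-probable nodes; the expected code length is the sum of the merged weights.
merge 1/15 + 1/15 → 2/15
merge 1/15 + 7/60 → 11/60
merge 2/15 + 2/15 → 4/15
merge 2/15 + 3/20 → 17/60
merge 11/60 + 4/15 → 9/20
merge 4/15 + 17/60 → 11/20
merge 9/20 + 11/20 → 1
L = 2/15 + 11/60 + 4/15 + 17/60 + 9/20 + 11/20 + 1 = 43/15 ≈ 2.867 bits/symbol.

2.867 bits/symbol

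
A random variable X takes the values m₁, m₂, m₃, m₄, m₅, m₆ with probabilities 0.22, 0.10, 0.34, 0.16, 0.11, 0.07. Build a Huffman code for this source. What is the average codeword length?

2.44 bits/symbol

Repeatedly combine the two least-probable nodes; the expected code length is the sum of the merged weights.
merge 7/100 + 1/10 → 17/100
merge 11/100 + 4/25 → 27/100
merge 17/100 + 11/50 → 39/100
merge 27/100 + 17/50 → 61/100
merge 39/100 + 61/100 → 1
L = 17/100 + 27/100 + 39/100 + 61/100 + 1 = 61/25 = 2.44 bits/symbol.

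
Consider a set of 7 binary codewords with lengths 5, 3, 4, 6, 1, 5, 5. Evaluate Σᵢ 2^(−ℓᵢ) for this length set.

With common denominator 2^6 = 64: Σ 2^(−ℓᵢ) = 2/64 + 8/64 + 4/64 + 1/64 + 32/64 + 2/64 + 2/64 = 51/64 = 0.796875.

0.796875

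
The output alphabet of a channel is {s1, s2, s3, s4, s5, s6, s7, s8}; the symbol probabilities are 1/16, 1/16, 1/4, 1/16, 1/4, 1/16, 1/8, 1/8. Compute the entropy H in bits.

2.75 bits

Each probability is a power of 1/2, so log₂(1/p) is an integer.
H = Σ p·log₂(1/p) = 1/16·4 + 1/16·4 + 1/4·2 + 1/16·4 + 1/4·2 + 1/16·4 + 1/8·3 + 1/8·3 = 2.75 bits.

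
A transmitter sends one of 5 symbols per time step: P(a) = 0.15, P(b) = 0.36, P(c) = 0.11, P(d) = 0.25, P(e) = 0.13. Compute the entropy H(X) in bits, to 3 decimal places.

2.174 bits

H = −Σ pᵢ log₂ pᵢ.
−0.15·log₂(0.15) = 0.4105
−0.36·log₂(0.36) = 0.5306
−0.11·log₂(0.11) = 0.3503
−0.25·log₂(0.25) = 0.5000
−0.13·log₂(0.13) = 0.3826
Sum ≈ 2.1741 → 2.174 bits.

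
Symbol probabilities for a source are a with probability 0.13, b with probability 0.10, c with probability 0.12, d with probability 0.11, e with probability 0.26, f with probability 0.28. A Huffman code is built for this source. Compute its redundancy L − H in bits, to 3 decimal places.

Entropy H = −Σ p log₂ p ≈ 2.4517 bits.
Huffman merges: 1/10+11/100→21/100; 3/25+13/100→1/4; 21/100+1/4→23/50; 13/50+7/25→27/50; 23/50+27/50→1. L = 123/50 ≈ 2.4600.
L − H = 2.4600 − 2.4517 = 0.008 bits.

0.008 bits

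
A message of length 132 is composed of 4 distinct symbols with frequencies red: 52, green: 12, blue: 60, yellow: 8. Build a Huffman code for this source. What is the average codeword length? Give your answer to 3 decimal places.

1.697 bits/symbol

Probabilities are the counts divided by 132.
Repeatedly combine the two least-probable nodes; the expected code length is the sum of the merged weights.
merge 2/33 + 1/11 → 5/33
merge 5/33 + 13/33 → 6/11
merge 5/11 + 6/11 → 1
L = 5/33 + 6/11 + 1 = 56/33 ≈ 1.697 bits/symbol.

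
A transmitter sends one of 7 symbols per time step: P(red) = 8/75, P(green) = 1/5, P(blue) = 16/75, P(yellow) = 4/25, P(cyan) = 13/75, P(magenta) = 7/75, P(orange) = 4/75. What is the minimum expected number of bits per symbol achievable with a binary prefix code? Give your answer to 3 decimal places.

Repeatedly combine the two least-probable nodes; the expected code length is the sum of the merged weights.
merge 4/75 + 7/75 → 11/75
merge 8/75 + 11/75 → 19/75
merge 4/25 + 13/75 → 1/3
merge 1/5 + 16/75 → 31/75
merge 19/75 + 1/3 → 44/75
merge 31/75 + 44/75 → 1
L = 11/75 + 19/75 + 1/3 + 31/75 + 44/75 + 1 = 41/15 ≈ 2.733 bits/symbol.

2.733 bits/symbol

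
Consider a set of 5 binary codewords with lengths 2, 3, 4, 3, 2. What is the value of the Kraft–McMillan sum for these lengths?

With common denominator 2^4 = 16: Σ 2^(−ℓᵢ) = 4/16 + 2/16 + 1/16 + 2/16 + 4/16 = 13/16 = 0.8125.

0.8125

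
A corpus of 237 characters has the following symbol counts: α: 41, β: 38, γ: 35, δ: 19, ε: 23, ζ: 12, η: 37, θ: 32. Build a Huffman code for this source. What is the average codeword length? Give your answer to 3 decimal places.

2.958 bits/symbol

Probabilities are the counts divided by 237.
Repeatedly combine the two least-probable nodes; the expected code length is the sum of the merged weights.
merge 4/79 + 19/237 → 31/237
merge 23/237 + 31/237 → 18/79
merge 32/237 + 35/237 → 67/237
merge 37/237 + 38/237 → 25/79
merge 41/237 + 18/79 → 95/237
merge 67/237 + 25/79 → 142/237
merge 95/237 + 142/237 → 1
L = 31/237 + 18/79 + 67/237 + 25/79 + 95/237 + 142/237 + 1 = 701/237 ≈ 2.958 bits/symbol.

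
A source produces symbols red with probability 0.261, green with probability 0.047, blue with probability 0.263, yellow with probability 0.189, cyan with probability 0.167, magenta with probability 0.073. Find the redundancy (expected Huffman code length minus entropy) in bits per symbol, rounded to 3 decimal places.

Entropy H = −Σ p log₂ p ≈ 2.3810 bits.
Huffman merges: 47/1000+73/1000→3/25; 3/25+167/1000→287/1000; 189/1000+261/1000→9/20; 263/1000+287/1000→11/20; 9/20+11/20→1. L = 2407/1000 ≈ 2.4070.
L − H = 2.4070 − 2.3810 = 0.026 bits.

0.026 bits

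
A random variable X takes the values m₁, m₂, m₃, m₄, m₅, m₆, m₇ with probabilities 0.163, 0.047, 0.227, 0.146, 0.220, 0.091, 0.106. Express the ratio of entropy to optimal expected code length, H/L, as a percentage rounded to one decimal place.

99.0%

Entropy H = −Σ p log₂ p ≈ 2.6633 bits.
Huffman merges: 47/1000+91/1000→69/500; 53/500+69/500→61/250; 73/500+163/1000→309/1000; 11/50+227/1000→447/1000; 61/250+309/1000→553/1000; 447/1000+553/1000→1. L = 2691/1000 ≈ 2.6910.
Efficiency = H/L = 2.6633/2.6910 = 99.0%.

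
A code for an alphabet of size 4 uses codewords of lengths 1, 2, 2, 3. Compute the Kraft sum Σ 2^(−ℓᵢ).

With common denominator 2^3 = 8: Σ 2^(−ℓᵢ) = 4/8 + 2/8 + 2/8 + 1/8 = 9/8 = 1.125.

1.125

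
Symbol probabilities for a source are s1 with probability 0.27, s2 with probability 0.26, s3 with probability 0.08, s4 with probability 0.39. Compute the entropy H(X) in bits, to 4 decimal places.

1.8366 bits

H = −Σ pᵢ log₂ pᵢ.
−0.27·log₂(0.27) = 0.5100
−0.26·log₂(0.26) = 0.5053
−0.08·log₂(0.08) = 0.2915
−0.39·log₂(0.39) = 0.5298
Sum ≈ 1.8366 → 1.8366 bits.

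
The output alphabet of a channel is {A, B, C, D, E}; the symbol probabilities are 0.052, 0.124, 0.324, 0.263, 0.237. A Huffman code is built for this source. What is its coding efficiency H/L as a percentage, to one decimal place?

Entropy H = −Σ p log₂ p ≈ 2.1211 bits.
Huffman merges: 13/250+31/250→22/125; 22/125+237/1000→413/1000; 263/1000+81/250→587/1000; 413/1000+587/1000→1. L = 272/125 ≈ 2.1760.
Efficiency = H/L = 2.1211/2.1760 = 97.5%.

97.5%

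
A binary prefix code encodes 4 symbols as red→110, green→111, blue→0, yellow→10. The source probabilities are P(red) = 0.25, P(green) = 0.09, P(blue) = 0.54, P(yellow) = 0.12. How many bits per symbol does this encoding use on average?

L̄ = Σ pᵢ·ℓᵢ = 0.25·3 + 0.09·3 + 0.54·1 + 0.12·2 = 1.8 bits/symbol.

1.8 bits/symbol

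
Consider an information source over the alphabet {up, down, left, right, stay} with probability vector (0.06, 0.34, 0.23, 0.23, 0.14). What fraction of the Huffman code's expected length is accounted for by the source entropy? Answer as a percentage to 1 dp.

97.5%

Entropy H = −Σ p log₂ p ≈ 2.1452 bits.
Huffman merges: 3/50+7/50→1/5; 1/5+23/100→43/100; 23/100+17/50→57/100; 43/100+57/100→1. L = 11/5 ≈ 2.2000.
Efficiency = H/L = 2.1452/2.2000 = 97.5%.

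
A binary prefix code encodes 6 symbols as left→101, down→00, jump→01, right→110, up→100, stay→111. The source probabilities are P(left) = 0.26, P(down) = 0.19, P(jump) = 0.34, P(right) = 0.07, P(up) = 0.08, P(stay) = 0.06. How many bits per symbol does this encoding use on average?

L̄ = Σ pᵢ·ℓᵢ = 0.26·3 + 0.19·2 + 0.34·2 + 0.07·3 + 0.08·3 + 0.06·3 = 2.47 bits/symbol.

2.47 bits/symbol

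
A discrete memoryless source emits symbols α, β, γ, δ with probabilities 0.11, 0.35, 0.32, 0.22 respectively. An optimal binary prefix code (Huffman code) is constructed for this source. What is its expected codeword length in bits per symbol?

Repeatedly combine the two least-probable nodes; the expected code length is the sum of the merged weights.
merge 11/100 + 11/50 → 33/100
merge 8/25 + 33/100 → 13/20
merge 7/20 + 13/20 → 1
L = 33/100 + 13/20 + 1 = 99/50 = 1.98 bits/symbol.

1.98 bits/symbol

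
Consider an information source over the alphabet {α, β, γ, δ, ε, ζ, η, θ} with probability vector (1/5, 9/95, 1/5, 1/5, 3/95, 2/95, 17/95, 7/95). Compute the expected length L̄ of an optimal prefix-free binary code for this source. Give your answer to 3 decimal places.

2.779 bits/symbol

Repeatedly combine the two least-probable nodes; the expected code length is the sum of the merged weights.
merge 2/95 + 3/95 → 1/19
merge 1/19 + 7/95 → 12/95
merge 9/95 + 12/95 → 21/95
merge 17/95 + 1/5 → 36/95
merge 1/5 + 1/5 → 2/5
merge 21/95 + 36/95 → 3/5
merge 2/5 + 3/5 → 1
L = 1/19 + 12/95 + 21/95 + 36/95 + 2/5 + 3/5 + 1 = 264/95 ≈ 2.779 bits/symbol.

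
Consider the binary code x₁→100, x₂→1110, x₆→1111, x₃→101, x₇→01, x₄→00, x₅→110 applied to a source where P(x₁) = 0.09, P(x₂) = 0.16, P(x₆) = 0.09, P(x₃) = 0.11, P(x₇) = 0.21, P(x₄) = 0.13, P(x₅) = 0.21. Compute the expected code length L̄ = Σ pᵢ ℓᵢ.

L̄ = Σ pᵢ·ℓᵢ = 0.09·3 + 0.16·4 + 0.09·4 + 0.11·3 + 0.21·2 + 0.13·2 + 0.21·3 = 2.91 bits/symbol.

2.91 bits/symbol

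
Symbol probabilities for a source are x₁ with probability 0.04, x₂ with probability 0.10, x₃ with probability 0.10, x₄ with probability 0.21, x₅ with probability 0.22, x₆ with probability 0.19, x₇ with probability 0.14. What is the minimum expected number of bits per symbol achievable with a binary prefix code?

2.71 bits/symbol

Repeatedly combine the two least-probable nodes; the expected code length is the sum of the merged weights.
merge 1/25 + 1/10 → 7/50
merge 1/10 + 7/50 → 6/25
merge 7/50 + 19/100 → 33/100
merge 21/100 + 11/50 → 43/100
merge 6/25 + 33/100 → 57/100
merge 43/100 + 57/100 → 1
L = 7/50 + 6/25 + 33/100 + 43/100 + 57/100 + 1 = 271/100 = 2.71 bits/symbol.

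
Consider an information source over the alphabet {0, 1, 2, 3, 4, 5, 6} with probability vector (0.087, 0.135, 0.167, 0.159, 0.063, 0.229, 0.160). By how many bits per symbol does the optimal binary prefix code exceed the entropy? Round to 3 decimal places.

Entropy H = −Σ p log₂ p ≈ 2.7108 bits.
Huffman merges: 63/1000+87/1000→3/20; 27/200+3/20→57/200; 159/1000+4/25→319/1000; 167/1000+229/1000→99/250; 57/200+319/1000→151/250; 99/250+151/250→1. L = 1377/500 ≈ 2.7540.
L − H = 2.7540 − 2.7108 = 0.043 bits.

0.043 bits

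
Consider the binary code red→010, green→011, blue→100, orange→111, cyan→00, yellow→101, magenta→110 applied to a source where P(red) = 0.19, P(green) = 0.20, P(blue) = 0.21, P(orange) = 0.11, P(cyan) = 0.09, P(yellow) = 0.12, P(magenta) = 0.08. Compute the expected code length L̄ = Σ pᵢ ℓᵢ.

L̄ = Σ pᵢ·ℓᵢ = 0.19·3 + 0.20·3 + 0.21·3 + 0.11·3 + 0.09·2 + 0.12·3 + 0.08·3 = 2.91 bits/symbol.

2.91 bits/symbol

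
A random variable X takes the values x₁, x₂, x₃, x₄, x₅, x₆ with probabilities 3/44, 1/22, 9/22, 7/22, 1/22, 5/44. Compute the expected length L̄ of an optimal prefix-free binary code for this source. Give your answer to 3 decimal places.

2.114 bits/symbol

Repeatedly combine the two least-probable nodes; the expected code length is the sum of the merged weights.
merge 1/22 + 1/22 → 1/11
merge 3/44 + 1/11 → 7/44
merge 5/44 + 7/44 → 3/11
merge 3/11 + 7/22 → 13/22
merge 9/22 + 13/22 → 1
L = 1/11 + 7/44 + 3/11 + 13/22 + 1 = 93/44 ≈ 2.114 bits/symbol.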